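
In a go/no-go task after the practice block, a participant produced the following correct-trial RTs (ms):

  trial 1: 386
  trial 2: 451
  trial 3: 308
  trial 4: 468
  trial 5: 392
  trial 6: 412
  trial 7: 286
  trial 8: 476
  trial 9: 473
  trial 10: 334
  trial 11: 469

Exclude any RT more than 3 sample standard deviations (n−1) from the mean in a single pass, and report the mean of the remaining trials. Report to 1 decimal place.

405.0 ms

n = 11, ΣRT = 4455, M = 405.000
Σ(x−M)² = 49036.00; s = √(49036.00/10) = 70.026
Cutoffs: 405.000 ± 3·70.026 → [194.9, 615.1]
No RTs fall outside the cutoffs; all 11 retained. Mean = 4455/11 = 405.000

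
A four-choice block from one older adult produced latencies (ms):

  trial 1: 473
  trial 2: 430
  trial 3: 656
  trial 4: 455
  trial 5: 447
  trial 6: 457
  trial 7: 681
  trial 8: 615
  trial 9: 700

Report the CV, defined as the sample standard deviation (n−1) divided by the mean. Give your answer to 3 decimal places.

n = 9, Σ = 4914, M = 546.0000
Σ(x−M)² = 103590.000; s = √(103590.000/8) = 113.7926
CV = 113.7926 / 546.0000 = 0.20841

0.208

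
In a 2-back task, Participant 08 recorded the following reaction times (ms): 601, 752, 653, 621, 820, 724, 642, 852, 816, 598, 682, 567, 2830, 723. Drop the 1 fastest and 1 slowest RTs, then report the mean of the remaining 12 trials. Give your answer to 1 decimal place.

Sorted: 567, 598, 601, 621, 642, 653, 682, 723, 724, 752, 816, 820, 852, 2830
Drop lowest 1 (567) and highest 1 (2830)
Remaining (n=12): Σ = 8484, mean = 8484/12 = 707.000

707.0 ms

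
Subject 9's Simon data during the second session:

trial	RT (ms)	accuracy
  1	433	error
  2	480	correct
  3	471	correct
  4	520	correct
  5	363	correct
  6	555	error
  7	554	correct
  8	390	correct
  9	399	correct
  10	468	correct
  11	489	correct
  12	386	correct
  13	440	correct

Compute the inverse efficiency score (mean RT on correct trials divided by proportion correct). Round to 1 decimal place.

532.9 ms

Correct trials (n=11): 480, 471, 520, 363, 554, 390, 399, 468, 489, 386, 440
Mean correct RT = 4960/11 = 450.9091 ms
Proportion correct = 11/13
IES = 450.9091 / (11/13) = 532.893 ms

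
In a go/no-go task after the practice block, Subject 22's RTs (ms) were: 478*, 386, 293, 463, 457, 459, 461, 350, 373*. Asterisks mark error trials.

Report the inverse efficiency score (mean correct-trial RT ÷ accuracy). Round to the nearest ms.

Correct trials (n=7): 386, 293, 463, 457, 459, 461, 350
Mean correct RT = 2869/7 = 409.8571 ms
Proportion correct = 7/9
IES = 409.8571 / (7/9) = 526.959 ms

527 ms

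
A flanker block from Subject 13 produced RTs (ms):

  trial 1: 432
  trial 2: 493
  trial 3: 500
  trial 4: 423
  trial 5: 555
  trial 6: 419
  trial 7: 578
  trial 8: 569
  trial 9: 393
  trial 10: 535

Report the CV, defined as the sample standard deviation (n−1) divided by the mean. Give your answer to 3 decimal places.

n = 10, Σ = 4897, M = 489.7000
Σ(x−M)² = 42646.100; s = √(42646.100/9) = 68.8364
CV = 68.8364 / 489.7000 = 0.14057

0.141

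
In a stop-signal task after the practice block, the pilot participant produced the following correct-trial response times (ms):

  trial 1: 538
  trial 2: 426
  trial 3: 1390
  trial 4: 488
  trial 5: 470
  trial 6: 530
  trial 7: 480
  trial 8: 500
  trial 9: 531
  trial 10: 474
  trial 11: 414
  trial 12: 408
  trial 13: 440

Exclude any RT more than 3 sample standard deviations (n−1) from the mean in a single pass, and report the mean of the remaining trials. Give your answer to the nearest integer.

n = 13, ΣRT = 7089, M = 545.308
Σ(x−M)² = 795774.77; s = √(795774.77/12) = 257.516
Cutoffs: 545.308 ± 3·257.516 → [-227.2, 1317.9]
Outside: 1390 → excluded.
Retained (n=12): Σ = 5699, mean = 5699/12 = 474.917

475 ms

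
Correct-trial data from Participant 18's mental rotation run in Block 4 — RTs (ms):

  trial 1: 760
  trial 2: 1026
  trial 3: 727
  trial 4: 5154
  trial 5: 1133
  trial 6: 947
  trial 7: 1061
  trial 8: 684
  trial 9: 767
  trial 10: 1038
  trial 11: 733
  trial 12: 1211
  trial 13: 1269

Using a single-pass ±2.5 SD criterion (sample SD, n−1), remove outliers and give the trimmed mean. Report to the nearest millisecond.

n = 13, ΣRT = 16510, M = 1270.000
Σ(x−M)² = 16808800.00; s = √(16808800.00/12) = 1183.526
Cutoffs: 1270.000 ± 2.5·1183.526 → [-1688.8, 4228.8]
Outside: 5154 → excluded.
Retained (n=12): Σ = 11356, mean = 11356/12 = 946.333

946 ms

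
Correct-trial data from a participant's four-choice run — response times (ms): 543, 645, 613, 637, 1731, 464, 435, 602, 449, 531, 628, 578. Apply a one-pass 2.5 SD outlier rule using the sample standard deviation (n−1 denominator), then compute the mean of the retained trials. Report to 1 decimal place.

n = 12, ΣRT = 7856, M = 654.667
Σ(x−M)² = 1324666.67; s = √(1324666.67/11) = 347.022
Cutoffs: 654.667 ± 2.5·347.022 → [-212.9, 1522.2]
Outside: 1731 → excluded.
Retained (n=11): Σ = 6125, mean = 6125/11 = 556.818

556.8 ms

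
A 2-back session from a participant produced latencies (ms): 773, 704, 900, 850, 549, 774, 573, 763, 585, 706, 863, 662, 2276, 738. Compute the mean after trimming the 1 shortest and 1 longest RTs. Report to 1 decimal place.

740.9 ms

Sorted: 549, 573, 585, 662, 704, 706, 738, 763, 773, 774, 850, 863, 900, 2276
Drop lowest 1 (549) and highest 1 (2276)
Remaining (n=12): Σ = 8891, mean = 8891/12 = 740.917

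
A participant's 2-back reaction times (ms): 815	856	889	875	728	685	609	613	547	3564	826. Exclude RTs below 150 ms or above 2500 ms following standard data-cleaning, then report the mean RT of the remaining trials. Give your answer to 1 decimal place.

Excluded: 3564
Retained (n=10): Σ = 7443
Mean = 7443/10 = 744.3000

744.3 ms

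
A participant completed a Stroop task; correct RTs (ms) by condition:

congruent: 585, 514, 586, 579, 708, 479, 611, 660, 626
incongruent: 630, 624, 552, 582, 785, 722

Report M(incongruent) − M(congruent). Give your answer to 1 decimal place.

M(congruent) = 5348/9 = 594.222
M(incongruent) = 3895/6 = 649.167
Difference = 649.167 − 594.222 = 54.944 ms

54.9 ms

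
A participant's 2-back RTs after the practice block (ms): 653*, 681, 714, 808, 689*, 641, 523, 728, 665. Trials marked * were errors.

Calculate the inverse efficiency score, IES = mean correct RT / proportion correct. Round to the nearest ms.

874 ms

Correct trials (n=7): 681, 714, 808, 641, 523, 728, 665
Mean correct RT = 4760/7 = 680.0000 ms
Proportion correct = 7/9
IES = 680.0000 / (7/9) = 874.286 ms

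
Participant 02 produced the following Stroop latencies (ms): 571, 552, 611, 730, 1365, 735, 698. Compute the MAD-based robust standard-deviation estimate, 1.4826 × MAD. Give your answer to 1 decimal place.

129.0 ms

Sorted: 552, 571, 611, 698, 730, 735, 1365 → median = 698
|x − 698| sorted: 0, 32, 37, 87, 127, 146, 667 → MAD = 87
Robust SD ≈ 1.4826 × 87 = 128.986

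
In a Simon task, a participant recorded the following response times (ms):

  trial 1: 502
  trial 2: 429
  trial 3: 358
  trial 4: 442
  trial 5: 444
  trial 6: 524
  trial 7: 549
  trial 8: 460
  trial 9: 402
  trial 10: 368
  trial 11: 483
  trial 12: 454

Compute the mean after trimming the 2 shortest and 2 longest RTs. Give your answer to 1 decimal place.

452.0 ms

Sorted: 358, 368, 402, 429, 442, 444, 454, 460, 483, 502, 524, 549
Drop lowest 2 (358, 368) and highest 2 (524, 549)
Remaining (n=8): Σ = 3616, mean = 3616/8 = 452.000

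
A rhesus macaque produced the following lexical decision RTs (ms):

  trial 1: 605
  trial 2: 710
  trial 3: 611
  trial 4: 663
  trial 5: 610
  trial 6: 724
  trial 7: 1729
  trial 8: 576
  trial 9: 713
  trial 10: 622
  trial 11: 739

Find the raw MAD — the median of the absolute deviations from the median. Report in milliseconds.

Sorted: 576, 605, 610, 611, 622, 663, 710, 713, 724, 739, 1729 → median = 663
|x − 663|: 58, 47, 52, 0, 53, 61, 1066, 87, 50, 41, 76
Sorted deviations: 0, 41, 47, 50, 52, 53, 58, 61, 76, 87, 1066 → MAD = 53

53 ms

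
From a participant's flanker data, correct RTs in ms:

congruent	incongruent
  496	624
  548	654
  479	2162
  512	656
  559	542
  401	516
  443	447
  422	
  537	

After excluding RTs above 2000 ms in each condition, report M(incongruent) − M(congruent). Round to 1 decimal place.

incongruent: exclude 2162
M(congruent) = 4397/9 = 488.556
M(incongruent) = 3439/6 = 573.167
Difference = 573.167 − 488.556 = 84.611 ms

84.6 ms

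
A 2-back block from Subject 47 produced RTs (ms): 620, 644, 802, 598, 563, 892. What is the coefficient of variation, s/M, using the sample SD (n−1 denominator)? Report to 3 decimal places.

n = 6, Σ = 4119, M = 686.5000
Σ(x−M)² = 84883.500; s = √(84883.500/5) = 130.2947
CV = 130.2947 / 686.5000 = 0.18980

0.190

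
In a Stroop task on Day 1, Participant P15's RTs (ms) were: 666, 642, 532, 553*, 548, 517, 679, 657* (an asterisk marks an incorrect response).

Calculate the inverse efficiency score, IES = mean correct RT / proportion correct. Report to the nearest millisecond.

796 ms

Correct trials (n=6): 666, 642, 532, 548, 517, 679
Mean correct RT = 3584/6 = 597.3333 ms
Proportion correct = 6/8
IES = 597.3333 / (6/8) = 796.444 ms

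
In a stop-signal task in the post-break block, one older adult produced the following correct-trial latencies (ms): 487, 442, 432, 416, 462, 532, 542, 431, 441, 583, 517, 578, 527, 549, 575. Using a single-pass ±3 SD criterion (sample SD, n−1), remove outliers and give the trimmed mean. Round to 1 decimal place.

n = 15, ΣRT = 7514, M = 500.933
Σ(x−M)² = 49690.93; s = √(49690.93/14) = 59.576
Cutoffs: 500.933 ± 3·59.576 → [322.2, 679.7]
No RTs fall outside the cutoffs; all 15 retained. Mean = 7514/15 = 500.933

500.9 ms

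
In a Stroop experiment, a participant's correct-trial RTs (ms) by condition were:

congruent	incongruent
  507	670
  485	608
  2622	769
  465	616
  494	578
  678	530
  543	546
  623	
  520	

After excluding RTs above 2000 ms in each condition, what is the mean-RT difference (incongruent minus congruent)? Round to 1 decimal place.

congruent: exclude 2622
M(congruent) = 4315/8 = 539.375
M(incongruent) = 4317/7 = 616.714
Difference = 616.714 − 539.375 = 77.339 ms

77.3 ms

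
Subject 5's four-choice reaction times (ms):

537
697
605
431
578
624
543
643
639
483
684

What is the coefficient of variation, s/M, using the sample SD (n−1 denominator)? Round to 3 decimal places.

0.141

n = 11, Σ = 6464, M = 587.6364
Σ(x−M)² = 68706.545; s = √(68706.545/10) = 82.8894
CV = 82.8894 / 587.6364 = 0.14106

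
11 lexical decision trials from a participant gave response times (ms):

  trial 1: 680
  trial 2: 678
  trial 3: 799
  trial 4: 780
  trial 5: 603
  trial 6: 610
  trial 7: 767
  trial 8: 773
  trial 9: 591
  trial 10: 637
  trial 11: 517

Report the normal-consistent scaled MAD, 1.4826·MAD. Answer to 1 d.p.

Sorted: 517, 591, 603, 610, 637, 678, 680, 767, 773, 780, 799 → median = 678
|x − 678| sorted: 0, 2, 41, 68, 75, 87, 89, 95, 102, 121, 161 → MAD = 87
Robust SD ≈ 1.4826 × 87 = 128.986

129.0 ms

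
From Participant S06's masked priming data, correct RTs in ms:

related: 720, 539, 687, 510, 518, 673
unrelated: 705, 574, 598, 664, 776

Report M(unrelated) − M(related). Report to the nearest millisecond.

M(related) = 3647/6 = 607.833
M(unrelated) = 3317/5 = 663.400
Difference = 663.400 − 607.833 = 55.567 ms

56 ms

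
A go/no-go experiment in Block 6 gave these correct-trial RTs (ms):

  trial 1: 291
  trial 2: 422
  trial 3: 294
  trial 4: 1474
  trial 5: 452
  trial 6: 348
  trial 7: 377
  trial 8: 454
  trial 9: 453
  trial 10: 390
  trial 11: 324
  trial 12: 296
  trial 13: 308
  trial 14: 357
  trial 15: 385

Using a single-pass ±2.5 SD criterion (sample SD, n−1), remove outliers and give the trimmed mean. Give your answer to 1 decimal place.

n = 15, ΣRT = 6625, M = 441.667
Σ(x−M)² = 1189927.33; s = √(1189927.33/14) = 291.539
Cutoffs: 441.667 ± 2.5·291.539 → [-287.2, 1170.5]
Outside: 1474 → excluded.
Retained (n=14): Σ = 5151, mean = 5151/14 = 367.929

367.9 ms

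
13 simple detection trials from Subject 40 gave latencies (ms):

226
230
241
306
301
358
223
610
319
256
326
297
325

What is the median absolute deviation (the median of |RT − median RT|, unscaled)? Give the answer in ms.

45 ms

Sorted: 223, 226, 230, 241, 256, 297, 301, 306, 319, 325, 326, 358, 610 → median = 301
|x − 301|: 75, 71, 60, 5, 0, 57, 78, 309, 18, 45, 25, 4, 24
Sorted deviations: 0, 4, 5, 18, 24, 25, 45, 57, 60, 71, 75, 78, 309 → MAD = 45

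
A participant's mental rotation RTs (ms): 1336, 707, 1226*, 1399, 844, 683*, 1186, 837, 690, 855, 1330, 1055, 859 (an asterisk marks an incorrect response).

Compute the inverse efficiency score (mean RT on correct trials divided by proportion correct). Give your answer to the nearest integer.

1192 ms

Correct trials (n=11): 1336, 707, 1399, 844, 1186, 837, 690, 855, 1330, 1055, 859
Mean correct RT = 11098/11 = 1008.9091 ms
Proportion correct = 11/13
IES = 1008.9091 / (11/13) = 1192.347 ms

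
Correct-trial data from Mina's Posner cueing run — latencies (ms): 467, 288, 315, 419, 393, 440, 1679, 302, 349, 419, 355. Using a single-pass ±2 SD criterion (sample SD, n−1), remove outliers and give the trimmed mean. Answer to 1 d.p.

374.7 ms

n = 11, ΣRT = 5426, M = 493.273
Σ(x−M)² = 1581002.18; s = √(1581002.18/10) = 397.618
Cutoffs: 493.273 ± 2·397.618 → [-302.0, 1288.5]
Outside: 1679 → excluded.
Retained (n=10): Σ = 3747, mean = 3747/10 = 374.700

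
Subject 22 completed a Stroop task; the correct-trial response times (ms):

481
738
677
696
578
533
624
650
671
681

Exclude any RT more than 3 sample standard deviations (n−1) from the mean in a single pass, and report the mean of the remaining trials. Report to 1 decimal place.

632.9 ms

n = 10, ΣRT = 6329, M = 632.900
Σ(x−M)² = 57176.90; s = √(57176.90/9) = 79.706
Cutoffs: 632.900 ± 3·79.706 → [393.8, 872.0]
No RTs fall outside the cutoffs; all 10 retained. Mean = 6329/10 = 632.900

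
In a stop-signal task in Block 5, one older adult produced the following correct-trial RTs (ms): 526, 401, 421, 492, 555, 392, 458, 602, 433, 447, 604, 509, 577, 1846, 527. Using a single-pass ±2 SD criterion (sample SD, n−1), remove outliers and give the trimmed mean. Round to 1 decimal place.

496.0 ms

n = 15, ΣRT = 8790, M = 586.000
Σ(x−M)² = 1769268.00; s = √(1769268.00/14) = 355.494
Cutoffs: 586.000 ± 2·355.494 → [-125.0, 1297.0]
Outside: 1846 → excluded.
Retained (n=14): Σ = 6944, mean = 6944/14 = 496.000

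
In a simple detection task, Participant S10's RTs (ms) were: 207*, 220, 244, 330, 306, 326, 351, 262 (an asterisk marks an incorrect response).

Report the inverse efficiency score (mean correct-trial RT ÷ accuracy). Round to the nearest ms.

Correct trials (n=7): 220, 244, 330, 306, 326, 351, 262
Mean correct RT = 2039/7 = 291.2857 ms
Proportion correct = 7/8
IES = 291.2857 / (7/8) = 332.898 ms

333 ms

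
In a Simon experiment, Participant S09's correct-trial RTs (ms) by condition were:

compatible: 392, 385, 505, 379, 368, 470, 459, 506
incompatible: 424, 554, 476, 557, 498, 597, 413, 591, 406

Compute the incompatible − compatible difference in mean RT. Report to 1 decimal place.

68.8 ms

M(compatible) = 3464/8 = 433.000
M(incompatible) = 4516/9 = 501.778
Difference = 501.778 − 433.000 = 68.778 ms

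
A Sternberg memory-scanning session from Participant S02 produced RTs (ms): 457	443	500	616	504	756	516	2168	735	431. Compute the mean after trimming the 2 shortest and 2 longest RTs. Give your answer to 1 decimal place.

554.7 ms

Sorted: 431, 443, 457, 500, 504, 516, 616, 735, 756, 2168
Drop lowest 2 (431, 443) and highest 2 (756, 2168)
Remaining (n=6): Σ = 3328, mean = 3328/6 = 554.667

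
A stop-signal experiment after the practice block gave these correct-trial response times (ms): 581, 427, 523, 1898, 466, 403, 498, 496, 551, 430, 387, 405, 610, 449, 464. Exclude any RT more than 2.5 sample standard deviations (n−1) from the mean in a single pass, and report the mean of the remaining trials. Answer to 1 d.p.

477.9 ms

n = 15, ΣRT = 8588, M = 572.533
Σ(x−M)² = 1943783.73; s = √(1943783.73/14) = 372.615
Cutoffs: 572.533 ± 2.5·372.615 → [-359.0, 1504.1]
Outside: 1898 → excluded.
Retained (n=14): Σ = 6690, mean = 6690/14 = 477.857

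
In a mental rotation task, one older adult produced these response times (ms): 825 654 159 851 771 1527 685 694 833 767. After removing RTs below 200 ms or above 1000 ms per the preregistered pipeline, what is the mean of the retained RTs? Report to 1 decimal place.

760.0 ms

Excluded: 159, 1527
Retained (n=8): Σ = 6080
Mean = 6080/8 = 760.0000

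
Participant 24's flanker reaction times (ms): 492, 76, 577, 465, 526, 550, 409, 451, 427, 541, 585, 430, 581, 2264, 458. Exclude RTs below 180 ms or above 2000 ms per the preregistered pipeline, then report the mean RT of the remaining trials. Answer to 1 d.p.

499.4 ms

Excluded: 76, 2264
Retained (n=13): Σ = 6492
Mean = 6492/13 = 499.3846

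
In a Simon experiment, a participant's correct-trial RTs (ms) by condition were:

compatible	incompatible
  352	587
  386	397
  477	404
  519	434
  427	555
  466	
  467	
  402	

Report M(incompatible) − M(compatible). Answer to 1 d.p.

M(compatible) = 3496/8 = 437.000
M(incompatible) = 2377/5 = 475.400
Difference = 475.400 − 437.000 = 38.400 ms

38.4 ms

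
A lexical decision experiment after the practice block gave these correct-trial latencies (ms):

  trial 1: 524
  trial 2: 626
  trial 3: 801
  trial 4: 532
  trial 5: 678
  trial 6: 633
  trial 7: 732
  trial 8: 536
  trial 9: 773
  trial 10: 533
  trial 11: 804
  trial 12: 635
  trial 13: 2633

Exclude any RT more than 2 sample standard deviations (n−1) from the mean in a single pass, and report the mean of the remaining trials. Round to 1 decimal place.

n = 13, ΣRT = 10440, M = 803.077
Σ(x−M)² = 3754394.92; s = √(3754394.92/12) = 559.344
Cutoffs: 803.077 ± 2·559.344 → [-315.6, 1921.8]
Outside: 2633 → excluded.
Retained (n=12): Σ = 7807, mean = 7807/12 = 650.583

650.6 ms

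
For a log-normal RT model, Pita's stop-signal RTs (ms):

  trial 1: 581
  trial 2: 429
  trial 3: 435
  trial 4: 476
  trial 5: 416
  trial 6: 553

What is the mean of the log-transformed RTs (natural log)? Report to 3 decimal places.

ln(RT): 6.3648, 6.0615, 6.0753, 6.1654, 6.0307, 6.3154
Σ ln(RT) = 37.0130
Mean = 37.0130/6 = 6.16884

6.169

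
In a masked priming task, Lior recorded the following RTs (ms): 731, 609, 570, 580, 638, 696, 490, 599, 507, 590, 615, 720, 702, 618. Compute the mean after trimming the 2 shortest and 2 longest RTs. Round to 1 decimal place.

621.7 ms

Sorted: 490, 507, 570, 580, 590, 599, 609, 615, 618, 638, 696, 702, 720, 731
Drop lowest 2 (490, 507) and highest 2 (720, 731)
Remaining (n=10): Σ = 6217, mean = 6217/10 = 621.700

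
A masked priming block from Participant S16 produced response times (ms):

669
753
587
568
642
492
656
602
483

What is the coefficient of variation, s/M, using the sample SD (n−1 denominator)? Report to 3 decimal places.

0.142

n = 9, Σ = 5452, M = 605.7778
Σ(x−M)² = 59319.556; s = √(59319.556/8) = 86.1101
CV = 86.1101 / 605.7778 = 0.14215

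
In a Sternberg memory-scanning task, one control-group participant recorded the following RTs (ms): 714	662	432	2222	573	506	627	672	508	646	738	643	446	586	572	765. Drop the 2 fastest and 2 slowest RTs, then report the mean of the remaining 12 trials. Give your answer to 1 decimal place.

Sorted: 432, 446, 506, 508, 572, 573, 586, 627, 643, 646, 662, 672, 714, 738, 765, 2222
Drop lowest 2 (432, 446) and highest 2 (765, 2222)
Remaining (n=12): Σ = 7447, mean = 7447/12 = 620.583

620.6 ms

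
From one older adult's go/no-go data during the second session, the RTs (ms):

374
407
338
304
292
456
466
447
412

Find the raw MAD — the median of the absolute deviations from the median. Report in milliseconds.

49 ms

Sorted: 292, 304, 338, 374, 407, 412, 447, 456, 466 → median = 407
|x − 407|: 33, 0, 69, 103, 115, 49, 59, 40, 5
Sorted deviations: 0, 5, 33, 40, 49, 59, 69, 103, 115 → MAD = 49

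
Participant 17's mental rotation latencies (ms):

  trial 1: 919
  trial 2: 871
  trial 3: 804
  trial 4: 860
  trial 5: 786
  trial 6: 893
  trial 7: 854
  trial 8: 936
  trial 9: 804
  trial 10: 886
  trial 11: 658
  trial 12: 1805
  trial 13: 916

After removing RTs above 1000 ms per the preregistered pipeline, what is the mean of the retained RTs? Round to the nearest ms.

Excluded: 1805
Retained (n=12): Σ = 10187
Mean = 10187/12 = 848.9167

849 ms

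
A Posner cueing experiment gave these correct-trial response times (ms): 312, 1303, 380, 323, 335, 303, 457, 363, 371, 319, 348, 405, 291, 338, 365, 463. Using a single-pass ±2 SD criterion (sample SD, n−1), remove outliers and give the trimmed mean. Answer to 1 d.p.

358.2 ms

n = 16, ΣRT = 6676, M = 417.250
Σ(x−M)² = 874023.00; s = √(874023.00/15) = 241.388
Cutoffs: 417.250 ± 2·241.388 → [-65.5, 900.0]
Outside: 1303 → excluded.
Retained (n=15): Σ = 5373, mean = 5373/15 = 358.200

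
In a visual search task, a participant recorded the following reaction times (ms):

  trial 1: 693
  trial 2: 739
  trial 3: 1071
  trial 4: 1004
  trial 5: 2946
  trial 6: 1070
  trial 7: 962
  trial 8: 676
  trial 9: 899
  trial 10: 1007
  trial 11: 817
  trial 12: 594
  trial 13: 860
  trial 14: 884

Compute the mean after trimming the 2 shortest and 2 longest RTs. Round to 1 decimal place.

893.5 ms

Sorted: 594, 676, 693, 739, 817, 860, 884, 899, 962, 1004, 1007, 1070, 1071, 2946
Drop lowest 2 (594, 676) and highest 2 (1071, 2946)
Remaining (n=10): Σ = 8935, mean = 8935/10 = 893.500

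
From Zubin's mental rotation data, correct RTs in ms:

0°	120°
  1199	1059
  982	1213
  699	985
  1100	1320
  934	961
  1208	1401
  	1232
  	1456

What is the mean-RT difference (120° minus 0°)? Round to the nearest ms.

M(0°) = 6122/6 = 1020.333
M(120°) = 9627/8 = 1203.375
Difference = 1203.375 − 1020.333 = 183.042 ms

183 ms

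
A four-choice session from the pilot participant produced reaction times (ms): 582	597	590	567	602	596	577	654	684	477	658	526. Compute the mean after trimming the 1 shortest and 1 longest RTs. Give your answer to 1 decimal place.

594.9 ms

Sorted: 477, 526, 567, 577, 582, 590, 596, 597, 602, 654, 658, 684
Drop lowest 1 (477) and highest 1 (684)
Remaining (n=10): Σ = 5949, mean = 5949/10 = 594.900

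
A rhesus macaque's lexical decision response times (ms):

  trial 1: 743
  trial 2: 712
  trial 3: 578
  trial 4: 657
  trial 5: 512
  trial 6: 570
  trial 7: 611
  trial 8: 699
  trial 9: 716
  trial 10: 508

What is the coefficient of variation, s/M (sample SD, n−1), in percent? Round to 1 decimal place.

13.8%

n = 10, Σ = 6306, M = 630.6000
Σ(x−M)² = 67848.400; s = √(67848.400/9) = 86.8258
CV = 86.8258 / 630.6000 = 0.13769 = 13.769%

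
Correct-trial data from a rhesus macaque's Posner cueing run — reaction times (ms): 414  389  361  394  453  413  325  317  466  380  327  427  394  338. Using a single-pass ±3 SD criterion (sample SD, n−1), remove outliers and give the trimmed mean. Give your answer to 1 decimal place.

385.6 ms

n = 14, ΣRT = 5398, M = 385.571
Σ(x−M)² = 29145.43; s = √(29145.43/13) = 47.349
Cutoffs: 385.571 ± 3·47.349 → [243.5, 527.6]
No RTs fall outside the cutoffs; all 14 retained. Mean = 5398/14 = 385.571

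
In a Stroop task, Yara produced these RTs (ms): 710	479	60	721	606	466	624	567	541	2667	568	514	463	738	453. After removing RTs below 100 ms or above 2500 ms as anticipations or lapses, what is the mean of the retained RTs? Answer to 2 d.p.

Excluded: 60, 2667
Retained (n=13): Σ = 7450
Mean = 7450/13 = 573.0769

573.08 ms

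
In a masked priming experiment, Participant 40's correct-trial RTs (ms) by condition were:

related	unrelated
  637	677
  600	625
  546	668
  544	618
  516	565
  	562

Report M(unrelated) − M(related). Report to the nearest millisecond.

51 ms

M(related) = 2843/5 = 568.600
M(unrelated) = 3715/6 = 619.167
Difference = 619.167 − 568.600 = 50.567 ms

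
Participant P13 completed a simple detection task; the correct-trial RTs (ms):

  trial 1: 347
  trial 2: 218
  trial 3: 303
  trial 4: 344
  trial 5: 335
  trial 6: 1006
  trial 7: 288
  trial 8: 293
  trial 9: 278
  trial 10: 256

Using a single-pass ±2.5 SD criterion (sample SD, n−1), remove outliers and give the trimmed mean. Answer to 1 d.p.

295.8 ms

n = 10, ΣRT = 3668, M = 366.800
Σ(x−M)² = 468529.60; s = √(468529.60/9) = 228.164
Cutoffs: 366.800 ± 2.5·228.164 → [-203.6, 937.2]
Outside: 1006 → excluded.
Retained (n=9): Σ = 2662, mean = 2662/9 = 295.778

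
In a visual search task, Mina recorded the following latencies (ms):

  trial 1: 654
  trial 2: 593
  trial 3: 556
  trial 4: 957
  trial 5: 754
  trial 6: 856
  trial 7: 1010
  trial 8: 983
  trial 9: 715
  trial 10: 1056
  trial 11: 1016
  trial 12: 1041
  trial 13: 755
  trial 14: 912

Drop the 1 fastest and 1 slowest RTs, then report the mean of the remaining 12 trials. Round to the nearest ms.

Sorted: 556, 593, 654, 715, 754, 755, 856, 912, 957, 983, 1010, 1016, 1041, 1056
Drop lowest 1 (556) and highest 1 (1056)
Remaining (n=12): Σ = 10246, mean = 10246/12 = 853.833

854 ms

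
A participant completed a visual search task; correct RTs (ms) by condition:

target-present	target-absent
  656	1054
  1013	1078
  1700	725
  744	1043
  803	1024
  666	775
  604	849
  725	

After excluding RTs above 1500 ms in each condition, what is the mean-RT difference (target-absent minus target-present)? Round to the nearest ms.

191 ms

target-present: exclude 1700
M(target-present) = 5211/7 = 744.429
M(target-absent) = 6548/7 = 935.429
Difference = 935.429 − 744.429 = 191.000 ms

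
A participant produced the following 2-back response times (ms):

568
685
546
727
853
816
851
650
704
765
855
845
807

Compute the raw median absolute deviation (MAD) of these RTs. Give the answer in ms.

Sorted: 546, 568, 650, 685, 704, 727, 765, 807, 816, 845, 851, 853, 855 → median = 765
|x − 765|: 197, 80, 219, 38, 88, 51, 86, 115, 61, 0, 90, 80, 42
Sorted deviations: 0, 38, 42, 51, 61, 80, 80, 86, 88, 90, 115, 197, 219 → MAD = 80

80 ms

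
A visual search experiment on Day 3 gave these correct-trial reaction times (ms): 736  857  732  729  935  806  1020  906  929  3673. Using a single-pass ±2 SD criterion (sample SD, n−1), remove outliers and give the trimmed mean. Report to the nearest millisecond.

850 ms

n = 10, ΣRT = 11323, M = 1132.300
Σ(x−M)² = 7261444.10; s = √(7261444.10/9) = 898.236
Cutoffs: 1132.300 ± 2·898.236 → [-664.2, 2928.8]
Outside: 3673 → excluded.
Retained (n=9): Σ = 7650, mean = 7650/9 = 850.000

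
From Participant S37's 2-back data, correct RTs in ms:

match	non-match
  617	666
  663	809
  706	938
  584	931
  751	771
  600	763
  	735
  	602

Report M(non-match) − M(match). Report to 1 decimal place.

123.4 ms

M(match) = 3921/6 = 653.500
M(non-match) = 6215/8 = 776.875
Difference = 776.875 − 653.500 = 123.375 ms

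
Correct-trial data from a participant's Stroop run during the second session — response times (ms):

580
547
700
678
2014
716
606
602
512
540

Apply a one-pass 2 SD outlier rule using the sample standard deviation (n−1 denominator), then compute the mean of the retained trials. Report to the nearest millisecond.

n = 10, ΣRT = 7495, M = 749.500
Σ(x−M)² = 1820026.50; s = √(1820026.50/9) = 449.695
Cutoffs: 749.500 ± 2·449.695 → [-149.9, 1648.9]
Outside: 2014 → excluded.
Retained (n=9): Σ = 5481, mean = 5481/9 = 609.000

609 ms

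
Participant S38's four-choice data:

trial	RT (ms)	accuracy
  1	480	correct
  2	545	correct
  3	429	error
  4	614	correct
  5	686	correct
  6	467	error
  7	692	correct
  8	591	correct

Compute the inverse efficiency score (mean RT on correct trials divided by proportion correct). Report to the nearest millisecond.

Correct trials (n=6): 480, 545, 614, 686, 692, 591
Mean correct RT = 3608/6 = 601.3333 ms
Proportion correct = 6/8
IES = 601.3333 / (6/8) = 801.778 ms

802 ms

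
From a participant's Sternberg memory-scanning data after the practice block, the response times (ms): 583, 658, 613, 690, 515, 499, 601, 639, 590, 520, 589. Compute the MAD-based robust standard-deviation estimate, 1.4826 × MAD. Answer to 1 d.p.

Sorted: 499, 515, 520, 583, 589, 590, 601, 613, 639, 658, 690 → median = 590
|x − 590| sorted: 0, 1, 7, 11, 23, 49, 68, 70, 75, 91, 100 → MAD = 49
Robust SD ≈ 1.4826 × 49 = 72.647

72.6 ms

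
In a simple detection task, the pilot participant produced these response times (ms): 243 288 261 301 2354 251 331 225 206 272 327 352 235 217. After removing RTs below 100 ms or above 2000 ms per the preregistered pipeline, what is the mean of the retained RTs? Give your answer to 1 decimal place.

Excluded: 2354
Retained (n=13): Σ = 3509
Mean = 3509/13 = 269.9231

269.9 ms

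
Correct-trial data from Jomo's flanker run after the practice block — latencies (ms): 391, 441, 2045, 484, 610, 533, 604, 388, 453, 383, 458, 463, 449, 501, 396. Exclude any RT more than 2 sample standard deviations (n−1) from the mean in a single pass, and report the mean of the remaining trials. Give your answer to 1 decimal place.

n = 15, ΣRT = 8599, M = 573.267
Σ(x−M)² = 2391120.93; s = √(2391120.93/14) = 413.273
Cutoffs: 573.267 ± 2·413.273 → [-253.3, 1399.8]
Outside: 2045 → excluded.
Retained (n=14): Σ = 6554, mean = 6554/14 = 468.143

468.1 ms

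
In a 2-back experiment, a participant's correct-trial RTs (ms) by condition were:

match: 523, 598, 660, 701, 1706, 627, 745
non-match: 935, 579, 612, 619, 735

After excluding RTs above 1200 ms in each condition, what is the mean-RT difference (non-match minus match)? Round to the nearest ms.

match: exclude 1706
M(match) = 3854/6 = 642.333
M(non-match) = 3480/5 = 696.000
Difference = 696.000 − 642.333 = 53.667 ms

54 ms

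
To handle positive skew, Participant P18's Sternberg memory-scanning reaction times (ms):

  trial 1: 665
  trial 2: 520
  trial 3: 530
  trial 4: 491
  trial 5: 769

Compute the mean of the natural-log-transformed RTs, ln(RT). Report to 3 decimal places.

ln(RT): 6.4998, 6.2538, 6.2729, 6.1964, 6.6451
Σ ln(RT) = 31.8680
Mean = 31.8680/5 = 6.37361

6.374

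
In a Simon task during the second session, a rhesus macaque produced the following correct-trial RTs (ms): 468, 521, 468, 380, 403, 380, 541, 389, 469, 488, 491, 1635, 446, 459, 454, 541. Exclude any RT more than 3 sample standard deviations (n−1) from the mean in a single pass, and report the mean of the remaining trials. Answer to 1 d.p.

459.9 ms

n = 16, ΣRT = 8533, M = 533.312
Σ(x−M)² = 1334749.44; s = √(1334749.44/15) = 298.301
Cutoffs: 533.312 ± 3·298.301 → [-361.6, 1428.2]
Outside: 1635 → excluded.
Retained (n=15): Σ = 6898, mean = 6898/15 = 459.867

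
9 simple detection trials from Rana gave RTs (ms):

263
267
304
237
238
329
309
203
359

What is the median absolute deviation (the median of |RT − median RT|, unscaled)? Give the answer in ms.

37 ms

Sorted: 203, 237, 238, 263, 267, 304, 309, 329, 359 → median = 267
|x − 267|: 4, 0, 37, 30, 29, 62, 42, 64, 92
Sorted deviations: 0, 4, 29, 30, 37, 42, 62, 64, 92 → MAD = 37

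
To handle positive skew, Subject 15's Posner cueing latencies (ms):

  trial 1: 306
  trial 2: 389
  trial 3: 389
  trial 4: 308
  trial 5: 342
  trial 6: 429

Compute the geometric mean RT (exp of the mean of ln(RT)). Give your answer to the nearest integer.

ln(RT): 5.7236, 5.9636, 5.9636, 5.7301, 5.8348, 6.0615
Mean ln(RT) = 35.2771/6 = 5.87952
Geometric mean = exp(5.87952) = 357.64 ms

358 ms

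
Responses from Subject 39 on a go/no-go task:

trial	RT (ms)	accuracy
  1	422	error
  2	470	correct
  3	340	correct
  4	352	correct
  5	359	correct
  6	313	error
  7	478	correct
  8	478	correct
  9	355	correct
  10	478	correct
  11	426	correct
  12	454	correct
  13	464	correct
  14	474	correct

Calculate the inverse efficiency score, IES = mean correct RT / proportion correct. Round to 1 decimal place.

Correct trials (n=12): 470, 340, 352, 359, 478, 478, 355, 478, 426, 454, 464, 474
Mean correct RT = 5128/12 = 427.3333 ms
Proportion correct = 12/14
IES = 427.3333 / (12/14) = 498.556 ms

498.6 ms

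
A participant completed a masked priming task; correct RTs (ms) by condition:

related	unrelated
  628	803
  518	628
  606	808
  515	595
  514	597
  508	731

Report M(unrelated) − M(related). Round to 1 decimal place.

145.5 ms

M(related) = 3289/6 = 548.167
M(unrelated) = 4162/6 = 693.667
Difference = 693.667 − 548.167 = 145.500 ms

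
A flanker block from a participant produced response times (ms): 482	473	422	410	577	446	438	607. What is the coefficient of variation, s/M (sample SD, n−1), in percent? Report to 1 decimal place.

15.0%

n = 8, Σ = 3855, M = 481.8750
Σ(x−M)² = 36746.875; s = √(36746.875/7) = 72.4538
CV = 72.4538 / 481.8750 = 0.15036 = 15.036%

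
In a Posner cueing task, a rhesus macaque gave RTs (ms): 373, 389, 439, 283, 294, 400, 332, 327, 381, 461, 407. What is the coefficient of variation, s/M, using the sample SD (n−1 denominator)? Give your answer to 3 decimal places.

0.153

n = 11, Σ = 4086, M = 371.4545
Σ(x−M)² = 32416.727; s = √(32416.727/10) = 56.9357
CV = 56.9357 / 371.4545 = 0.15328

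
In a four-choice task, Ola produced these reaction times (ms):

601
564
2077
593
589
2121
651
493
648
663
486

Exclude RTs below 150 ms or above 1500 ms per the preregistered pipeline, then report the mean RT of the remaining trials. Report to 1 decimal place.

Excluded: 2077, 2121
Retained (n=9): Σ = 5288
Mean = 5288/9 = 587.5556

587.6 ms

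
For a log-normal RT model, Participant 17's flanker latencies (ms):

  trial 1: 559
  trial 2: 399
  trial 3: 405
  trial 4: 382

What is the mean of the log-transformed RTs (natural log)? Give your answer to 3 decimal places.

ln(RT): 6.3261, 5.9890, 6.0039, 5.9454
Σ ln(RT) = 24.2644
Mean = 24.2644/4 = 6.06610

6.066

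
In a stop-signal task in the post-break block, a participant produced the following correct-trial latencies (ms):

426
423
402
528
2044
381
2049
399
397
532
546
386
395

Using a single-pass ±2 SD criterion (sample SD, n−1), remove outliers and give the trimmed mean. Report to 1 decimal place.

n = 13, ΣRT = 8908, M = 685.231
Σ(x−M)² = 4421226.31; s = √(4421226.31/12) = 606.989
Cutoffs: 685.231 ± 2·606.989 → [-528.7, 1899.2]
Outside: 2044, 2049 → excluded.
Retained (n=11): Σ = 4815, mean = 4815/11 = 437.727

437.7 ms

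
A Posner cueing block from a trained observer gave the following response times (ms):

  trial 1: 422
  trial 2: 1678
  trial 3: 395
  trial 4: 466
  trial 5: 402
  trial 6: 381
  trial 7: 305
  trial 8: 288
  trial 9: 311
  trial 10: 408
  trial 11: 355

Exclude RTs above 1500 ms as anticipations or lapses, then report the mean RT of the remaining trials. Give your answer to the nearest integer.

373 ms

Excluded: 1678
Retained (n=10): Σ = 3733
Mean = 3733/10 = 373.3000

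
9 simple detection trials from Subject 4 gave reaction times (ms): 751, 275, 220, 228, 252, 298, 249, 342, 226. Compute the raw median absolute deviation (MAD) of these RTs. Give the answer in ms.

Sorted: 220, 226, 228, 249, 252, 275, 298, 342, 751 → median = 252
|x − 252|: 499, 23, 32, 24, 0, 46, 3, 90, 26
Sorted deviations: 0, 3, 23, 24, 26, 32, 46, 90, 499 → MAD = 26

26 ms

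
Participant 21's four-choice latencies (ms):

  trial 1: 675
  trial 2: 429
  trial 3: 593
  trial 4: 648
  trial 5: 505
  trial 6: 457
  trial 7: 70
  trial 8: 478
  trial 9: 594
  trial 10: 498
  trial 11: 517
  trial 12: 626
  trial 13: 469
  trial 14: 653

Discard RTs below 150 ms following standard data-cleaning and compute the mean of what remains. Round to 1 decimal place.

549.4 ms

Excluded: 70
Retained (n=13): Σ = 7142
Mean = 7142/13 = 549.3846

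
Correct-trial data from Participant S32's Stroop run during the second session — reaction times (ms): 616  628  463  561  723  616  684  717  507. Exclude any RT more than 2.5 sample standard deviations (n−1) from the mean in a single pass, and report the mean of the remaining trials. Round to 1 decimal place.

n = 9, ΣRT = 5515, M = 612.778
Σ(x−M)² = 64639.56; s = √(64639.56/8) = 89.889
Cutoffs: 612.778 ± 2.5·89.889 → [388.1, 837.5]
No RTs fall outside the cutoffs; all 9 retained. Mean = 5515/9 = 612.778

612.8 ms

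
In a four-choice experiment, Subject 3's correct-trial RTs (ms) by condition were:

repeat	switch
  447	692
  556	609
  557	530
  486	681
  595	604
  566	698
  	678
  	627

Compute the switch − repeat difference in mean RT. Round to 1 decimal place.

105.4 ms

M(repeat) = 3207/6 = 534.500
M(switch) = 5119/8 = 639.875
Difference = 639.875 − 534.500 = 105.375 ms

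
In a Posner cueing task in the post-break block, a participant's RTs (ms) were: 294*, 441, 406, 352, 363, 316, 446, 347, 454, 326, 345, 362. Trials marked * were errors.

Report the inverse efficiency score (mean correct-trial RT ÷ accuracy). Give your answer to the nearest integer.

412 ms

Correct trials (n=11): 441, 406, 352, 363, 316, 446, 347, 454, 326, 345, 362
Mean correct RT = 4158/11 = 378.0000 ms
Proportion correct = 11/12
IES = 378.0000 / (11/12) = 412.364 ms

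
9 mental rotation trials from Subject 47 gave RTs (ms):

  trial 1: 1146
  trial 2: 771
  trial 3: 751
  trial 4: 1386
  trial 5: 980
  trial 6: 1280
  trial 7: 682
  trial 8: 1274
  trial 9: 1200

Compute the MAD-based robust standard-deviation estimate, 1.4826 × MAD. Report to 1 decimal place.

Sorted: 682, 751, 771, 980, 1146, 1200, 1274, 1280, 1386 → median = 1146
|x − 1146| sorted: 0, 54, 128, 134, 166, 240, 375, 395, 464 → MAD = 166
Robust SD ≈ 1.4826 × 166 = 246.112

246.1 ms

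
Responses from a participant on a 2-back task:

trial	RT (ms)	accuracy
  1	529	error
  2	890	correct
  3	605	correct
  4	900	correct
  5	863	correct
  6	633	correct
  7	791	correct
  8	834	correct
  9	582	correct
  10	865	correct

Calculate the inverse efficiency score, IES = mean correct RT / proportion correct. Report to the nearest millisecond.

860 ms

Correct trials (n=9): 890, 605, 900, 863, 633, 791, 834, 582, 865
Mean correct RT = 6963/9 = 773.6667 ms
Proportion correct = 9/10
IES = 773.6667 / (9/10) = 859.630 ms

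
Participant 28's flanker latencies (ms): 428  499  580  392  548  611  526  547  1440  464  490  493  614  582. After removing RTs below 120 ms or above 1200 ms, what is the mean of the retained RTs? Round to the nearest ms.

521 ms

Excluded: 1440
Retained (n=13): Σ = 6774
Mean = 6774/13 = 521.0769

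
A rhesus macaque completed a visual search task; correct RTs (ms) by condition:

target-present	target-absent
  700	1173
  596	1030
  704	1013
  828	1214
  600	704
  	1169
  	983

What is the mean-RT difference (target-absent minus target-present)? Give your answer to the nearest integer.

M(target-present) = 3428/5 = 685.600
M(target-absent) = 7286/7 = 1040.857
Difference = 1040.857 − 685.600 = 355.257 ms

355 ms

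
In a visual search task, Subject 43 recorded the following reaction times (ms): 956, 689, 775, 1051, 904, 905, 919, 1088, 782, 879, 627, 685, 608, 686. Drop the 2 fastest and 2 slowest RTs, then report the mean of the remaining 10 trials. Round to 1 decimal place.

Sorted: 608, 627, 685, 686, 689, 775, 782, 879, 904, 905, 919, 956, 1051, 1088
Drop lowest 2 (608, 627) and highest 2 (1051, 1088)
Remaining (n=10): Σ = 8180, mean = 8180/10 = 818.000

818.0 ms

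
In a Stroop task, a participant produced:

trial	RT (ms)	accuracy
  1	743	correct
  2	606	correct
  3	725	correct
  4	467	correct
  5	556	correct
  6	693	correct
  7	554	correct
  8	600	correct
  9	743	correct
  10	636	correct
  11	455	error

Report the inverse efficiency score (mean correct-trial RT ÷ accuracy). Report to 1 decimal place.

695.5 ms

Correct trials (n=10): 743, 606, 725, 467, 556, 693, 554, 600, 743, 636
Mean correct RT = 6323/10 = 632.3000 ms
Proportion correct = 10/11
IES = 632.3000 / (10/11) = 695.530 ms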